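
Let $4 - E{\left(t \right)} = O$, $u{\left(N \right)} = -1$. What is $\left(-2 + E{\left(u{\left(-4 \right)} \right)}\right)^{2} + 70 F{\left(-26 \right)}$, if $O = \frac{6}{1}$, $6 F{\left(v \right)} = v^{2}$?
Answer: $\frac{23708}{3} \approx 7902.7$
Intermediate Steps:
$F{\left(v \right)} = \frac{v^{2}}{6}$
$O = 6$ ($O = 6 \cdot 1 = 6$)
$E{\left(t \right)} = -2$ ($E{\left(t \right)} = 4 - 6 = -2$)
$\left(-2 + E{\left(u{\left(-4 \right)} \right)}\right)^{2} + 70 F{\left(-26 \right)} = \left(-2 - 2\right)^{2} + 70 \frac{\left(-26\right)^{2}}{6} = \left(-4\right)^{2} + 70 \cdot \frac{1}{6} \cdot 676 = 16 + 70 \cdot \frac{338}{3} = 16 + \frac{23660}{3} = \frac{23708}{3}$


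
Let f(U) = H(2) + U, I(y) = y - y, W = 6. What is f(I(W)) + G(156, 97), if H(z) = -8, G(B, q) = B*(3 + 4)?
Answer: 1084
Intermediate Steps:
I(y) = 0
G(B, q) = 7*B (G(B, q) = B*7 = 7*B)
f(U) = -8 + U
f(I(W)) + G(156, 97) = (-8 + 0) + 7*156 = -8 + 1092 = 1084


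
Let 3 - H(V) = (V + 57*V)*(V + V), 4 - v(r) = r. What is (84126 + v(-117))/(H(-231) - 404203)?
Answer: -84247/6594076 ≈ -0.012776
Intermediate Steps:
v(r) = 4 - r
H(V) = 3 - 116*V² (H(V) = 3 - (V + 57*V)*(V + V) = 3 - 58*V*2*V = 3 - 116*V²)
(84126 + v(-117))/(H(-231) - 404203) = (84126 + (4 - 1*(-117)))/((3 - 116*(-231)²) - 404203) = (84126 + (4 + 117))/((3 - 116*53361) - 404203) = (84126 + 121)/((3 - 6189876) - 404203) = 84247/(-6189873 - 404203) = 84247/(-6594076) = 84247*(-1/6594076) = -84247/6594076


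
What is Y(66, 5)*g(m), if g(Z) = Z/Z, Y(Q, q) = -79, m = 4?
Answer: -79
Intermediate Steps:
g(Z) = 1
Y(66, 5)*g(m) = -79*1 = -79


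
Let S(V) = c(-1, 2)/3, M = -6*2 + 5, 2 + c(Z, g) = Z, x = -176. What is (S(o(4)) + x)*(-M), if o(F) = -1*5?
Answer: -1239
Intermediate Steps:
o(F) = -5
c(Z, g) = -2 + Z
M = -7 (M = -12 + 5 = -7)
S(V) = -1 (S(V) = (-2 - 1)/3 = -3*⅓ = -1)
(S(o(4)) + x)*(-M) = (-1 - 176)*(-1*(-7)) = -177*7 = -1239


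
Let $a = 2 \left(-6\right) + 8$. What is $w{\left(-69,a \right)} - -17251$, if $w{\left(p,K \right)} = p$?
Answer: $17182$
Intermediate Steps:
$a = -4$ ($a = -12 + 8 = -4$)
$w{\left(-69,a \right)} - -17251 = -69 - -17251 = -69 + 17251 = 17182$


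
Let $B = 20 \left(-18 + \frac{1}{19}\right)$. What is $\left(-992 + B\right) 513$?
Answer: $-693036$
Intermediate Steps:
$B = - \frac{6820}{19}$ ($B = 20 \left(-18 + \frac{1}{19}\right) = 20 \left(- \frac{341}{19}\right) = - \frac{6820}{19} \approx -358.95$)
$\left(-992 + B\right) 513 = \left(-992 - \frac{6820}{19}\right) 513 = \left(- \frac{25668}{19}\right) 513 = -693036$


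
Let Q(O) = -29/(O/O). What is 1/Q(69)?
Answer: -1/29 ≈ -0.034483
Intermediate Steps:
Q(O) = -29 (Q(O) = -29/1 = -29*1 = -29)
1/Q(69) = 1/(-29) = -1/29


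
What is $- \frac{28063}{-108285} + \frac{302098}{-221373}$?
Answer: $- \frac{8833430477}{7990458435} \approx -1.1055$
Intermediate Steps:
$- \frac{28063}{-108285} + \frac{302098}{-221373} = \left(-28063\right) \left(- \frac{1}{108285}\right) + 302098 \left(- \frac{1}{221373}\right) = \frac{28063}{108285} - \frac{302098}{221373} = - \frac{8833430477}{7990458435}$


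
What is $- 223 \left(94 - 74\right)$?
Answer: $-4460$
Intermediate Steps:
$- 223 \left(94 - 74\right) = \left(-223\right) 20 = -4460$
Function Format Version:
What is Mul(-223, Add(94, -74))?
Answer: -4460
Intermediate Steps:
Mul(-223, Add(94, -74)) = Mul(-223, 20) = -4460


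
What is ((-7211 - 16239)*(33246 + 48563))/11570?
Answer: -14757085/89 ≈ -1.6581e+5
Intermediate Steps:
((-7211 - 16239)*(33246 + 48563))/11570 = -23450*81809*(1/11570) = -1918421050*1/11570 = -14757085/89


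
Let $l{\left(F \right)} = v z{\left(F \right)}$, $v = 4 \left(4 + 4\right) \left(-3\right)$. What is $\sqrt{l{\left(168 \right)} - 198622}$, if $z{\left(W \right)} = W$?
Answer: $5 i \sqrt{8590} \approx 463.41 i$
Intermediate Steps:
$v = -96$ ($v = 4 \cdot 8 \left(-3\right) = 4 \left(-24\right) = -96$)
$l{\left(F \right)} = - 96 F$
$\sqrt{l{\left(168 \right)} - 198622} = \sqrt{\left(-96\right) 168 - 198622} = \sqrt{-16128 - 198622} = \sqrt{-214750} = 5 i \sqrt{8590}$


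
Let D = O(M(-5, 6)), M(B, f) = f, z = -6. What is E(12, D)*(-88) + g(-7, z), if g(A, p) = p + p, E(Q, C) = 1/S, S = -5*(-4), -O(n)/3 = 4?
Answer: -82/5 ≈ -16.400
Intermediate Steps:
O(n) = -12 (O(n) = -3*4 = -12)
S = 20
D = -12
E(Q, C) = 1/20
g(A, p) = 2*p
E(12, D)*(-88) + g(-7, z) = (1/20)*(-88) + 2*(-6) = -22/5 - 12 = -82/5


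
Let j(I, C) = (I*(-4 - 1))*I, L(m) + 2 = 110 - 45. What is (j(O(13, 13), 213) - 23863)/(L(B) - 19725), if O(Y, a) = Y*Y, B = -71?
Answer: 27778/3277 ≈ 8.4767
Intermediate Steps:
O(Y, a) = Y²
L(m) = 63 (L(m) = -2 + (110 - 45) = -2 + 65 = 63)
j(I, C) = -5*I² (j(I, C) = (I*(-5))*I = (-5*I)*I = -5*I²)
(j(O(13, 13), 213) - 23863)/(L(B) - 19725) = (-5*(13²)² - 23863)/(63 - 19725) = (-5*169² - 23863)/(-19662) = (-5*28561 - 23863)*(-1/19662) = (-142805 - 23863)*(-1/19662) = -166668*(-1/19662) = 27778/3277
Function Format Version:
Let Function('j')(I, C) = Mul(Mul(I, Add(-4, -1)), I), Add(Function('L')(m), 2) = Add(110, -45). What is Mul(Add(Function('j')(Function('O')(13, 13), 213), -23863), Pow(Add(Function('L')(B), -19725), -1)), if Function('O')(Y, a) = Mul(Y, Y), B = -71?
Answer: Rational(27778, 3277) ≈ 8.4767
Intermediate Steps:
Function('O')(Y, a) = Pow(Y, 2)
Function('L')(m) = 63 (Function('L')(m) = Add(-2, Add(110, -45)) = Add(-2, 65) = 63)
Function('j')(I, C) = Mul(-5, Pow(I, 2)) (Function('j')(I, C) = Mul(Mul(I, -5), I) = Mul(Mul(-5, I), I) = Mul(-5, Pow(I, 2)))
Mul(Add(Function('j')(Function('O')(13, 13), 213), -23863), Pow(Add(Function('L')(B), -19725), -1)) = Mul(Add(Mul(-5, Pow(Pow(13, 2), 2)), -23863), Pow(Add(63, -19725), -1)) = Mul(Add(Mul(-5, Pow(169, 2)), -23863), Pow(-19662, -1)) = Mul(Add(Mul(-5, 28561), -23863), Rational(-1, 19662)) = Mul(Add(-142805, -23863), Rational(-1, 19662)) = Mul(-166668, Rational(-1, 19662)) = Rational(27778, 3277)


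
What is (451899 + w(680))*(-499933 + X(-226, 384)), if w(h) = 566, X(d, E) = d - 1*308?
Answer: -226443801155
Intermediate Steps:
X(d, E) = -308 + d (X(d, E) = d - 308 = -308 + d)
(451899 + w(680))*(-499933 + X(-226, 384)) = (451899 + 566)*(-499933 + (-308 - 226)) = 452465*(-499933 - 534) = 452465*(-500467) = -226443801155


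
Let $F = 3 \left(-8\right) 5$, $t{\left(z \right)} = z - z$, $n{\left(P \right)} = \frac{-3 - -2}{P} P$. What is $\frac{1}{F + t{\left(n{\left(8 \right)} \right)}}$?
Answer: $- \frac{1}{120} \approx -0.0083333$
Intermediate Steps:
$n{\left(P \right)} = -1$ ($n{\left(P \right)} = \frac{-3 + 2}{P} P = - \frac{1}{P} P = -1$)
$t{\left(z \right)} = 0$
$F = -120$ ($F = \left(-24\right) 5 = -120$)
$\frac{1}{F + t{\left(n{\left(8 \right)} \right)}} = \frac{1}{-120 + 0} = \frac{1}{-120} = - \frac{1}{120}$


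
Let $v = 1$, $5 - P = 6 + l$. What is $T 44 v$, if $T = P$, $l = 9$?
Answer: $-440$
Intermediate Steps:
$P = -10$ ($P = 5 - \left(6 + 9\right) = 5 - 15 = -10$)
$T = -10$
$T 44 v = \left(-10\right) 44 \cdot 1 = \left(-440\right) 1 = -440$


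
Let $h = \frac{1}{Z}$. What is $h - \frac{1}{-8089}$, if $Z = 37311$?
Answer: $\frac{45400}{301808679} \approx 0.00015043$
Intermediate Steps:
$h = \frac{1}{37311} \approx 2.6802 \cdot 10^{-5}$
$h - \frac{1}{-8089} = \frac{1}{37311} - \frac{1}{-8089} = \frac{1}{37311} - - \frac{1}{8089} = \frac{1}{37311} + \frac{1}{8089} = \frac{45400}{301808679}$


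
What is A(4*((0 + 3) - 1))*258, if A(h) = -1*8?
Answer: -2064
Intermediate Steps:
A(h) = -8
A(4*((0 + 3) - 1))*258 = -8*258 = -2064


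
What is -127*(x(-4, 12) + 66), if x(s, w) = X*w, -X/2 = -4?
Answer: -20574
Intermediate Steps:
X = 8 (X = -2*(-4) = 8)
x(s, w) = 8*w
-127*(x(-4, 12) + 66) = -127*(8*12 + 66) = -127*(96 + 66) = -127*162 = -20574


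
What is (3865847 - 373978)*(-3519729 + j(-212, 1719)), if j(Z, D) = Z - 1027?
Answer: -12294759009192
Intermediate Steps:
j(Z, D) = -1027 + Z
(3865847 - 373978)*(-3519729 + j(-212, 1719)) = (3865847 - 373978)*(-3519729 + (-1027 - 212)) = 3491869*(-3519729 - 1239) = 3491869*(-3520968) = -12294759009192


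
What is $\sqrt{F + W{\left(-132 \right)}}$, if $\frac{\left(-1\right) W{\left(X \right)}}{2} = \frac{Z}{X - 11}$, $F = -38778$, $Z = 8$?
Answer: $\frac{i \sqrt{792969034}}{143} \approx 196.92 i$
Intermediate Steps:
$W{\left(X \right)} = - \frac{16}{-11 + X}$ ($W{\left(X \right)} = - 2 \frac{1}{X - 11} \cdot 8 = - 2 \frac{1}{-11 + X} 8 = - 2 \frac{8}{-11 + X} = - \frac{16}{-11 + X}$)
$\sqrt{F + W{\left(-132 \right)}} = \sqrt{-38778 - \frac{16}{-11 - 132}} = \sqrt{-38778 - \frac{16}{-143}} = \sqrt{-38778 - - \frac{16}{143}} = \sqrt{-38778 + \frac{16}{143}} = \sqrt{- \frac{5545238}{143}} = \frac{i \sqrt{792969034}}{143}$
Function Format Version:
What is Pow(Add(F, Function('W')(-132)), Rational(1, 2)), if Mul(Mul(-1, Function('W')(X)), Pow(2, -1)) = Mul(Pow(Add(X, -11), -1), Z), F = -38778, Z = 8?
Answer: Mul(Rational(1, 143), I, Pow(792969034, Rational(1, 2))) ≈ Mul(196.92, I)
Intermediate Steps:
Function('W')(X) = Mul(-16, Pow(Add(-11, X), -1)) (Function('W')(X) = Mul(-2, Mul(Pow(Add(X, -11), -1), 8)) = Mul(-2, Mul(Pow(Add(-11, X), -1), 8)) = Mul(-2, Mul(8, Pow(Add(-11, X), -1))) = Mul(-16, Pow(Add(-11, X), -1)))
Pow(Add(F, Function('W')(-132)), Rational(1, 2)) = Pow(Add(-38778, Mul(-16, Pow(Add(-11, -132), -1))), Rational(1, 2)) = Pow(Add(-38778, Mul(-16, Pow(-143, -1))), Rational(1, 2)) = Pow(Add(-38778, Mul(-16, Rational(-1, 143))), Rational(1, 2)) = Pow(Add(-38778, Rational(16, 143)), Rational(1, 2)) = Pow(Rational(-5545238, 143), Rational(1, 2)) = Mul(Rational(1, 143), I, Pow(792969034, Rational(1, 2)))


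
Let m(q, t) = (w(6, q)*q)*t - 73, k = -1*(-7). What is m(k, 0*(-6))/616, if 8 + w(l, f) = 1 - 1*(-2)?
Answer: -73/616 ≈ -0.11851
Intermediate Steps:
w(l, f) = -5 (w(l, f) = -8 + (1 - 1*(-2)) = -8 + (1 + 2) = -8 + 3 = -5)
k = 7
m(q, t) = -73 - 5*q*t (m(q, t) = (-5*q)*t - 73 = -5*q*t - 73 = -73 - 5*q*t)
m(k, 0*(-6))/616 = (-73 - 5*7*0*(-6))/616 = (-73 - 5*7*0)*(1/616) = (-73 + 0)*(1/616) = -73*1/616 = -73/616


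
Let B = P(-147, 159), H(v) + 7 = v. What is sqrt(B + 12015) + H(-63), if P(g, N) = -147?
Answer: -70 + 2*sqrt(2967) ≈ 38.940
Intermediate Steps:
H(v) = -7 + v
B = -147
sqrt(B + 12015) + H(-63) = sqrt(-147 + 12015) + (-7 - 63) = sqrt(11868) - 70 = 2*sqrt(2967) - 70 = -70 + 2*sqrt(2967)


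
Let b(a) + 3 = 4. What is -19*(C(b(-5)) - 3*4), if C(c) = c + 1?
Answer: 190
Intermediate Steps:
b(a) = 1 (b(a) = -3 + 4 = 1)
C(c) = 1 + c
-19*(C(b(-5)) - 3*4) = -19*((1 + 1) - 3*4) = -19*(2 - 12) = -19*(-10) = 190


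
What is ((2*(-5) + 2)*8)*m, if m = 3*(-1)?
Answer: 192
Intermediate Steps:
m = -3
((2*(-5) + 2)*8)*m = ((2*(-5) + 2)*8)*(-3) = ((-10 + 2)*8)*(-3) = -8*8*(-3) = -64*(-3) = 192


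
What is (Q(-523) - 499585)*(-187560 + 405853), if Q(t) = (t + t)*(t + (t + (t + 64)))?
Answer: 234587480985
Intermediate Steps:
Q(t) = 2*t*(64 + 3*t) (Q(t) = (2*t)*(t + (t + (64 + t))) = (2*t)*(t + (64 + 2*t)) = (2*t)*(64 + 3*t) = 2*t*(64 + 3*t))
(Q(-523) - 499585)*(-187560 + 405853) = (2*(-523)*(64 + 3*(-523)) - 499585)*(-187560 + 405853) = (2*(-523)*(64 - 1569) - 499585)*218293 = (2*(-523)*(-1505) - 499585)*218293 = (1574230 - 499585)*218293 = 1074645*218293 = 234587480985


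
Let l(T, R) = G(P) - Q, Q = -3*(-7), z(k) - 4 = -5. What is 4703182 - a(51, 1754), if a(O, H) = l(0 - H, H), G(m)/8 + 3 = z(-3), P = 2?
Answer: 4703235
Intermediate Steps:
z(k) = -1 (z(k) = 4 - 5 = -1)
Q = 21
G(m) = -32 (G(m) = -24 + 8*(-1) = -24 - 8 = -32)
l(T, R) = -53 (l(T, R) = -32 - 1*21 = -32 - 21 = -53)
a(O, H) = -53
4703182 - a(51, 1754) = 4703182 - 1*(-53) = 4703182 + 53 = 4703235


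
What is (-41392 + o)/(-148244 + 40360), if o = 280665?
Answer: -239273/107884 ≈ -2.2179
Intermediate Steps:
(-41392 + o)/(-148244 + 40360) = (-41392 + 280665)/(-148244 + 40360) = 239273/(-107884) = 239273*(-1/107884) = -239273/107884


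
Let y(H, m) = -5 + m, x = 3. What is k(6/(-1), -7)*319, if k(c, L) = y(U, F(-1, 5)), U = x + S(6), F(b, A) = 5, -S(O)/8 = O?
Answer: 0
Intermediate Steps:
S(O) = -8*O
U = -45 (U = 3 - 8*6 = 3 - 48 = -45)
k(c, L) = 0 (k(c, L) = -5 + 5 = 0)
k(6/(-1), -7)*319 = 0*319 = 0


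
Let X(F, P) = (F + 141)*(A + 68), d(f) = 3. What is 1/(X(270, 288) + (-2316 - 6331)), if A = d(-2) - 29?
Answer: 1/8615 ≈ 0.00011608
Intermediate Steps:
A = -26 (A = 3 - 29 = -26)
X(F, P) = 5922 + 42*F (X(F, P) = (F + 141)*(-26 + 68) = (141 + F)*42 = 5922 + 42*F)
1/(X(270, 288) + (-2316 - 6331)) = 1/((5922 + 42*270) + (-2316 - 6331)) = 1/((5922 + 11340) - 8647) = 1/(17262 - 8647) = 1/8615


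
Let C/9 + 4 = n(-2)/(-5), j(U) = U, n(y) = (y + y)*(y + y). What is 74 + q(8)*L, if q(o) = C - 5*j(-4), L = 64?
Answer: -13966/5 ≈ -2793.2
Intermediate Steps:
n(y) = 4*y² (n(y) = (2*y)*(2*y) = 4*y²)
C = -324/5 (C = -36 + 9*((4*(-2)²)/(-5)) = -36 + 9*((4*4)*(-⅕)) = -36 + 9*(16*(-⅕)) = -36 + 9*(-16/5) = -36 - 144/5 = -324/5 ≈ -64.800)
q(o) = -224/5 (q(o) = -324/5 - 5*(-4) = -324/5 + 20 = -224/5)
74 + q(8)*L = 74 - 224/5*64 = 74 - 14336/5 = -13966/5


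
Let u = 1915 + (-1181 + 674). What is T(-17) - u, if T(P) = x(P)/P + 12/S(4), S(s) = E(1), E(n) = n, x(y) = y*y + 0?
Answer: -1413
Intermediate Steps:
x(y) = y**2 (x(y) = y**2 + 0 = y**2)
S(s) = 1
T(P) = 12 + P (T(P) = P**2/P + 12/1 = P + 12*1 = P + 12 = 12 + P)
u = 1408 (u = 1915 - 507 = 1408)
T(-17) - u = (12 - 17) - 1*1408 = -5 - 1408 = -1413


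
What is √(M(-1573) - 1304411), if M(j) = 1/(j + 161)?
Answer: I*√650165401549/706 ≈ 1142.1*I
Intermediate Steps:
M(j) = 1/(161 + j)
√(M(-1573) - 1304411) = √(1/(161 - 1573) - 1304411) = √(1/(-1412) - 1304411) = √(-1/1412 - 1304411) = √(-1841828333/1412) = I*√650165401549/706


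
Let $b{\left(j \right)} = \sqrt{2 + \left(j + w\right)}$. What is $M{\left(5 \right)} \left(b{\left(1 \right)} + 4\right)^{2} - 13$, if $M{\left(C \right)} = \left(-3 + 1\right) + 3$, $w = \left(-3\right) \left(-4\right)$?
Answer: $18 + 8 \sqrt{15} \approx 48.984$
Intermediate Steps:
$w = 12$
$b{\left(j \right)} = \sqrt{14 + j}$ ($b{\left(j \right)} = \sqrt{2 + \left(j + 12\right)} = \sqrt{2 + \left(12 + j\right)} = \sqrt{14 + j}$)
$M{\left(C \right)} = 1$ ($M{\left(C \right)} = -2 + 3 = 1$)
$M{\left(5 \right)} \left(b{\left(1 \right)} + 4\right)^{2} - 13 = 1 \left(\sqrt{14 + 1} + 4\right)^{2} - 13 = 1 \left(\sqrt{15} + 4\right)^{2} - 13 = 1 \left(4 + \sqrt{15}\right)^{2} - 13 = \left(4 + \sqrt{15}\right)^{2} - 13 = -13 + \left(4 + \sqrt{15}\right)^{2}$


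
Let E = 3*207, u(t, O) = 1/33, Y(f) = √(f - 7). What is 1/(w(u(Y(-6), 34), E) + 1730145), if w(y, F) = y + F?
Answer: 33/57115279 ≈ 5.7778e-7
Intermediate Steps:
Y(f) = √(-7 + f)
u(t, O) = 1/33
E = 621
w(y, F) = F + y
1/(w(u(Y(-6), 34), E) + 1730145) = 1/((621 + 1/33) + 1730145) = 1/(20494/33 + 1730145) = 1/(57115279/33) = 33/57115279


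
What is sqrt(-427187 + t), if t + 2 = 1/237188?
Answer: I*sqrt(6008215426374707)/118594 ≈ 653.6*I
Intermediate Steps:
t = -474375/237188 (t = -2 + 1/237188 = -474375/237188 ≈ -2.0000)
sqrt(-427187 + t) = sqrt(-427187 - 474375/237188) = sqrt(-101324104531/237188) = I*sqrt(6008215426374707)/118594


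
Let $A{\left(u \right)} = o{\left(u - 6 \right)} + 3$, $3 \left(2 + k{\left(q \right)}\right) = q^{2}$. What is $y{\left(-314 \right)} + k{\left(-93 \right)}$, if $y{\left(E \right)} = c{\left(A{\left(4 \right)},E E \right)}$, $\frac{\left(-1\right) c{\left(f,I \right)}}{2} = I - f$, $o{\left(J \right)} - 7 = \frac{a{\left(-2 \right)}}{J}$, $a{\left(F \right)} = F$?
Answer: $-194289$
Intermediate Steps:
$o{\left(J \right)} = 7 - \frac{2}{J}$
$k{\left(q \right)} = -2 + \frac{q^{2}}{3}$
$A{\left(u \right)} = 10 - \frac{2}{-6 + u}$ ($A{\left(u \right)} = \left(7 - \frac{2}{u - 6}\right) + 3 = \left(7 - \frac{2}{-6 + u}\right) + 3 = 10 - \frac{2}{-6 + u}$)
$c{\left(f,I \right)} = - 2 I + 2 f$ ($c{\left(f,I \right)} = - 2 \left(I - f\right) = - 2 I + 2 f$)
$y{\left(E \right)} = 22 - 2 E^{2}$ ($y{\left(E \right)} = - 2 E E + 2 \frac{2 \left(-31 + 5 \cdot 4\right)}{-6 + 4} = - 2 E^{2} + 2 \frac{2 \left(-31 + 20\right)}{-2} = - 2 E^{2} + 2 \cdot 2 \left(- \frac{1}{2}\right) \left(-11\right) = - 2 E^{2} + 2 \cdot 11 = - 2 E^{2} + 22 = 22 - 2 E^{2}$)
$y{\left(-314 \right)} + k{\left(-93 \right)} = \left(22 - 2 \left(-314\right)^{2}\right) - \left(2 - \frac{\left(-93\right)^{2}}{3}\right) = \left(22 - 197192\right) + \left(-2 + \frac{1}{3} \cdot 8649\right) = \left(22 - 197192\right) + \left(-2 + 2883\right) = -197170 + 2881 = -194289$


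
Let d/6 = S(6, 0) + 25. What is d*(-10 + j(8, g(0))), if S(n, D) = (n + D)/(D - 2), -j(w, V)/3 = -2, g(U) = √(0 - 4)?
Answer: -528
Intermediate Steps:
g(U) = 2*I (g(U) = √(-4) = 2*I)
j(w, V) = 6 (j(w, V) = -3*(-2) = 6)
S(n, D) = (D + n)/(-2 + D)
d = 132 (d = 6*((0 + 6)/(-2 + 0) + 25) = 6*(6/(-2) + 25) = 6*(-½*6 + 25) = 6*(-3 + 25) = 6*22 = 132)
d*(-10 + j(8, g(0))) = 132*(-10 + 6) = 132*(-4) = -528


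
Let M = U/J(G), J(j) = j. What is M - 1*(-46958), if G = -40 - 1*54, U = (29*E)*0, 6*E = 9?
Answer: 46958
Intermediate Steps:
E = 3/2 (E = (⅙)*9 = 3/2 ≈ 1.5000)
U = 0 (U = (29*(3/2))*0 = (87/2)*0 = 0)
G = -94 (G = -40 - 54 = -94)
M = 0 (M = 0/(-94) = 0*(-1/94) = 0)
M - 1*(-46958) = 0 - 1*(-46958) = 0 + 46958 = 46958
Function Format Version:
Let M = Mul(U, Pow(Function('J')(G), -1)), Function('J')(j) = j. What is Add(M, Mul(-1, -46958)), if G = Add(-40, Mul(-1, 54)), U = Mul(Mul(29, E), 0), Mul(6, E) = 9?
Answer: 46958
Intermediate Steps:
E = Rational(3, 2) (E = Mul(Rational(1, 6), 9) = Rational(3, 2) ≈ 1.5000)
U = 0 (U = Mul(Mul(29, Rational(3, 2)), 0) = Mul(Rational(87, 2), 0) = 0)
G = -94 (G = Add(-40, -54) = -94)
M = 0 (M = Mul(0, Pow(-94, -1)) = Mul(0, Rational(-1, 94)) = 0)
Add(M, Mul(-1, -46958)) = Add(0, Mul(-1, -46958)) = Add(0, 46958) = 46958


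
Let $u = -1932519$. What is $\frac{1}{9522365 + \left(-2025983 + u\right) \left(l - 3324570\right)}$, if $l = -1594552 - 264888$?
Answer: $\frac{1}{20520923475385} \approx 4.8731 \cdot 10^{-14}$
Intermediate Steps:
$l = -1859440$
$\frac{1}{9522365 + \left(-2025983 + u\right) \left(l - 3324570\right)} = \frac{1}{9522365 + \left(-2025983 - 1932519\right) \left(-1859440 - 3324570\right)} = \frac{1}{9522365 - -20520913953020} = \frac{1}{9522365 + 20520913953020} = \frac{1}{20520923475385}$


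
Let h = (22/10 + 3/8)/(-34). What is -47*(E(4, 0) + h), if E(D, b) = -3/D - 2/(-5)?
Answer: 27213/1360 ≈ 20.010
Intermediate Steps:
E(D, b) = ⅖ - 3/D (E(D, b) = -3/D - 2*(-⅕) = -3/D + ⅖ = ⅖ - 3/D)
h = -103/1360 (h = (22*(⅒) + 3*(⅛))*(-1/34) = (11/5 + 3/8)*(-1/34) = (103/40)*(-1/34) = -103/1360 ≈ -0.075735)
-47*(E(4, 0) + h) = -47*((⅖ - 3/4) - 103/1360) = -47*((⅖ - 3*¼) - 103/1360) = -47*((⅖ - ¾) - 103/1360) = -47*(-7/20 - 103/1360) = -47*(-579/1360) = 27213/1360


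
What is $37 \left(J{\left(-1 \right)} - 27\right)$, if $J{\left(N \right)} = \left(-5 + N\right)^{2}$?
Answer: $333$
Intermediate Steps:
$37 \left(J{\left(-1 \right)} - 27\right) = 37 \left(\left(-5 - 1\right)^{2} - 27\right) = 37 \left(\left(-6\right)^{2} - 27\right) = 37 \left(36 - 27\right) = 37 \cdot 9 = 333$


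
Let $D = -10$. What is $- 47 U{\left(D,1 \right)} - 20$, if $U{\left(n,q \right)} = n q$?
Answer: $450$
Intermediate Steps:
$- 47 U{\left(D,1 \right)} - 20 = - 47 \left(\left(-10\right) 1\right) - 20 = \left(-47\right) \left(-10\right) - 20 = 470 - 20 = 450$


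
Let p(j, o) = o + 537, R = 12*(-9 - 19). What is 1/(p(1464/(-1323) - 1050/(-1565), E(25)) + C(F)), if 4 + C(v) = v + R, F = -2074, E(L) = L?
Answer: -1/1852 ≈ -0.00053996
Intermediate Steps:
R = -336 (R = 12*(-28) = -336)
p(j, o) = 537 + o
C(v) = -340 + v (C(v) = -4 + (v - 336) = -4 + (-336 + v) = -340 + v)
1/(p(1464/(-1323) - 1050/(-1565), E(25)) + C(F)) = 1/((537 + 25) + (-340 - 2074)) = 1/(562 - 2414) = 1/(-1852) = -1/1852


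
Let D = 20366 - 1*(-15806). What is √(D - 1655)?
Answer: √34517 ≈ 185.79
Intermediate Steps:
D = 36172 (D = 20366 + 15806 = 36172)
√(D - 1655) = √(36172 - 1655) = √34517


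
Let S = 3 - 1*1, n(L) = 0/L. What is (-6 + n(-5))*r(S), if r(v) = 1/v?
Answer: -3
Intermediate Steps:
n(L) = 0
S = 2 (S = 3 - 1 = 2)
(-6 + n(-5))*r(S) = (-6 + 0)/2 = -6*1/2 = -3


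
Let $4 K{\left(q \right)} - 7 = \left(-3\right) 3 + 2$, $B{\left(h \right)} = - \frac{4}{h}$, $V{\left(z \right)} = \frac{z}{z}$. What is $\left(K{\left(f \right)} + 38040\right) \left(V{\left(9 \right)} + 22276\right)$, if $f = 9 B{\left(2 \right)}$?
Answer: $847417080$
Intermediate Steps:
$V{\left(z \right)} = 1$
$f = -18$ ($f = 9 \left(- \frac{4}{2}\right) = 9 \left(\left(-4\right) \frac{1}{2}\right) = 9 \left(-2\right) = -18$)
$K{\left(q \right)} = 0$ ($K{\left(q \right)} = \frac{7}{4} + \frac{\left(-3\right) 3 + 2}{4} = \frac{7}{4} + \frac{-9 + 2}{4} = \frac{7}{4} + \frac{1}{4} \left(-7\right) = \frac{7}{4} - \frac{7}{4} = 0$)
$\left(K{\left(f \right)} + 38040\right) \left(V{\left(9 \right)} + 22276\right) = \left(0 + 38040\right) \left(1 + 22276\right) = 38040 \cdot 22277 = 847417080$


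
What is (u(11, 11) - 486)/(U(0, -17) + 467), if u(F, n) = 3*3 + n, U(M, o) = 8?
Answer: -466/475 ≈ -0.98105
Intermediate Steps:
u(F, n) = 9 + n
(u(11, 11) - 486)/(U(0, -17) + 467) = ((9 + 11) - 486)/(8 + 467) = (20 - 486)/475 = -466*1/475 = -466/475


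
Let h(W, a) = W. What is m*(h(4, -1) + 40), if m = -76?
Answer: -3344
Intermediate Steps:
m*(h(4, -1) + 40) = -76*(4 + 40) = -76*44 = -3344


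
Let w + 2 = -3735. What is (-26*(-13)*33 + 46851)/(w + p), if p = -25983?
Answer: -11601/5944 ≈ -1.9517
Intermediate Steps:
w = -3737 (w = -2 - 3735 = -3737)
(-26*(-13)*33 + 46851)/(w + p) = (-26*(-13)*33 + 46851)/(-3737 - 25983) = (338*33 + 46851)/(-29720) = (11154 + 46851)*(-1/29720) = 58005*(-1/29720) = -11601/5944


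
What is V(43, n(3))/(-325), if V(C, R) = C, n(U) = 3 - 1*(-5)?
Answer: -43/325 ≈ -0.13231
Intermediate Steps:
n(U) = 8 (n(U) = 3 + 5 = 8)
V(43, n(3))/(-325) = 43/(-325) = 43*(-1/325) = -43/325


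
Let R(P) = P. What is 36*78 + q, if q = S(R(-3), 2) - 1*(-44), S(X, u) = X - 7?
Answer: 2842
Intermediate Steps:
S(X, u) = -7 + X
q = 34 (q = (-7 - 3) - 1*(-44) = -10 + 44 = 34)
36*78 + q = 36*78 + 34 = 2808 + 34 = 2842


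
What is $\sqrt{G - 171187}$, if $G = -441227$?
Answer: $3 i \sqrt{68046} \approx 782.57 i$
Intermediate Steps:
$\sqrt{G - 171187} = \sqrt{-441227 - 171187} = \sqrt{-612414} = 3 i \sqrt{68046}$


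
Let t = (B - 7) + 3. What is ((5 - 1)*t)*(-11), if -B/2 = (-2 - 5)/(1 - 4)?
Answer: 1144/3 ≈ 381.33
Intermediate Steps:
B = -14/3 (B = -2*(-2 - 5)/(1 - 4) = -(-14)/(-3) = -(-14)*(-1)/3 = -2*7/3 = -14/3 ≈ -4.6667)
t = -26/3 (t = (-14/3 - 7) + 3 = -35/3 + 3 = -26/3 ≈ -8.6667)
((5 - 1)*t)*(-11) = ((5 - 1)*(-26/3))*(-11) = (4*(-26/3))*(-11) = -104/3*(-11) = 1144/3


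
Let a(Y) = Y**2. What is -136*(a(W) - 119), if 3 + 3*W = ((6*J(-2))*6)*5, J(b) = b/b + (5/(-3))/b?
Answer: -1599632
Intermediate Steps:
J(b) = 1 - 5/(3*b) (J(b) = 1 + (5*(-1/3))/b = 1 - 5/(3*b))
W = 109 (W = -1 + (((6*((-5/3 - 2)/(-2)))*6)*5)/3 = -1 + (((6*(-1/2*(-11/3)))*6)*5)/3 = -1 + (((6*(11/6))*6)*5)/3 = -1 + ((11*6)*5)/3 = -1 + (66*5)/3 = -1 + (1/3)*330 = -1 + 110 = 109)
-136*(a(W) - 119) = -136*(109**2 - 119) = -136*(11881 - 119) = -136*11762 = -1599632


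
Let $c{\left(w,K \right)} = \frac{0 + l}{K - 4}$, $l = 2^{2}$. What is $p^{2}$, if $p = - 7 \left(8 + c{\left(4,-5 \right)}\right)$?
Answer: $\frac{226576}{81} \approx 2797.2$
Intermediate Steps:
$l = 4$
$c{\left(w,K \right)} = \frac{4}{-4 + K}$ ($c{\left(w,K \right)} = \frac{0 + 4}{K - 4} = \frac{4}{-4 + K}$)
$p = - \frac{476}{9}$ ($p = - 7 \left(8 + \frac{4}{-4 - 5}\right) = - 7 \left(8 + \frac{4}{-9}\right) = - 7 \left(8 + 4 \left(- \frac{1}{9}\right)\right) = - 7 \left(8 - \frac{4}{9}\right) = \left(-7\right) \frac{68}{9} = - \frac{476}{9} \approx -52.889$)
$p^{2} = \left(- \frac{476}{9}\right)^{2} = \frac{226576}{81}$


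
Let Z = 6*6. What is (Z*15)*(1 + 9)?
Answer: 5400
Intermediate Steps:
Z = 36
(Z*15)*(1 + 9) = (36*15)*(1 + 9) = 540*10 = 5400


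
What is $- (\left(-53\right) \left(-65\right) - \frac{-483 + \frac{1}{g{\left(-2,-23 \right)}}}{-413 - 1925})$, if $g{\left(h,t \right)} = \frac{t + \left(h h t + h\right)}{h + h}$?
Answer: $- \frac{942309463}{273546} \approx -3444.8$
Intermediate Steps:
$g{\left(h,t \right)} = \frac{h + t + t h^{2}}{2 h}$ ($g{\left(h,t \right)} = \frac{t + \left(h^{2} t + h\right)}{2 h} = \left(t + \left(t h^{2} + h\right)\right) \frac{1}{2 h} = \left(t + \left(h + t h^{2}\right)\right) \frac{1}{2 h} = \left(h + t + t h^{2}\right) \frac{1}{2 h} = \frac{h + t + t h^{2}}{2 h}$)
$- (\left(-53\right) \left(-65\right) - \frac{-483 + \frac{1}{g{\left(-2,-23 \right)}}}{-413 - 1925}) = - (\left(-53\right) \left(-65\right) - \frac{-483 + \frac{1}{\frac{1}{2} \frac{1}{-2} \left(-23 - 2 \left(1 - -46\right)\right)}}{-413 - 1925}) = - (3445 - \frac{-483 + \frac{1}{\frac{1}{2} \left(- \frac{1}{2}\right) \left(-23 - 2 \left(1 + 46\right)\right)}}{-2338}) = - (3445 - \left(-483 + \frac{1}{\frac{1}{2} \left(- \frac{1}{2}\right) \left(-23 - 94\right)}\right) \left(- \frac{1}{2338}\right)) = - (3445 - \left(-483 + \frac{1}{\frac{1}{2} \left(- \frac{1}{2}\right) \left(-117\right)}\right) \left(- \frac{1}{2338}\right)) = - (3445 - \left(-483 + \frac{1}{\frac{117}{4}}\right) \left(- \frac{1}{2338}\right)) = - (3445 - \left(-483 + \frac{4}{117}\right) \left(- \frac{1}{2338}\right)) = - (3445 - \left(- \frac{56507}{117}\right) \left(- \frac{1}{2338}\right)) = - (3445 - \frac{56507}{273546}) = \left(-1\right) \frac{942309463}{273546} = - \frac{942309463}{273546}$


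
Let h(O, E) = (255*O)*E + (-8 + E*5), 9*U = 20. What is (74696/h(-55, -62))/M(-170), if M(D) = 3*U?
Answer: 9337/724360 ≈ 0.012890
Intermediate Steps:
U = 20/9 (U = (⅑)*20 = 20/9 ≈ 2.2222)
h(O, E) = -8 + 5*E + 255*E*O (h(O, E) = 255*E*O + (-8 + 5*E) = -8 + 5*E + 255*E*O)
M(D) = 20/3 (M(D) = 3*(20/9) = 20/3)
(74696/h(-55, -62))/M(-170) = (74696/(-8 + 5*(-62) + 255*(-62)*(-55)))/(20/3) = (74696/(-8 - 310 + 869550))*(3/20) = (74696/869232)*(3/20) = (74696*(1/869232))*(3/20) = (9337/108654)*(3/20) = 9337/724360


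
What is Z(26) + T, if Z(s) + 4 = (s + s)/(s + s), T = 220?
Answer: 217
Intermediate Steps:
Z(s) = -3 (Z(s) = -4 + (s + s)/(s + s) = -4 + (2*s)/((2*s)) = -4 + (2*s)*(1/(2*s)) = -4 + 1 = -3)
Z(26) + T = -3 + 220 = 217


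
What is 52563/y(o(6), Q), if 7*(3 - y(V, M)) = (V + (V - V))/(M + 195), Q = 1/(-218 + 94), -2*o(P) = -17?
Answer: 8896445439/506705 ≈ 17557.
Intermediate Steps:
o(P) = 17/2 (o(P) = -½*(-17) = 17/2)
Q = -1/124 (Q = 1/(-124) = -1/124 ≈ -0.0080645)
y(V, M) = 3 - V/(7*(195 + M)) (y(V, M) = 3 - (V + (V - V))/(7*(M + 195)) = 3 - (V + 0)/(7*(195 + M)) = 3 - V/(7*(195 + M)))
52563/y(o(6), Q) = 52563/(((4095 - 1*17/2 + 21*(-1/124))/(7*(195 - 1/124)))) = 52563/(((4095 - 17/2 - 21/124)/(7*(24179/124)))) = 52563/(((⅐)*(124/24179)*(506705/124))) = 52563/(506705/169253) = 52563*(169253/506705) = 8896445439/506705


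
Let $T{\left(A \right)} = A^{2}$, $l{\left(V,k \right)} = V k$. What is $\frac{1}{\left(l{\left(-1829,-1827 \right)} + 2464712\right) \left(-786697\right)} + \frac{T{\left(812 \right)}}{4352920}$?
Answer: $\frac{6844882119533981}{45189194526385195} \approx 0.15147$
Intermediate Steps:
$\frac{1}{\left(l{\left(-1829,-1827 \right)} + 2464712\right) \left(-786697\right)} + \frac{T{\left(812 \right)}}{4352920} = \frac{1}{\left(\left(-1829\right) \left(-1827\right) + 2464712\right) \left(-786697\right)} + \frac{812^{2}}{4352920} = \frac{1}{3341583 + 2464712} \left(- \frac{1}{786697}\right) + 659344 \cdot \frac{1}{4352920} = \frac{1}{5806295} \left(- \frac{1}{786697}\right) + \frac{82418}{544115} = - \frac{1}{4567794857615} + \frac{82418}{544115} = \frac{6844882119533981}{45189194526385195}$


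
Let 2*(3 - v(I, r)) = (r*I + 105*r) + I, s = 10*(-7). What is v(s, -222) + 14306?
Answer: 18229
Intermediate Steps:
s = -70
v(I, r) = 3 - 105*r/2 - I/2 - I*r/2 (v(I, r) = 3 - ((r*I + 105*r) + I)/2 = 3 - ((I*r + 105*r) + I)/2 = 3 - ((105*r + I*r) + I)/2 = 3 - (I + 105*r + I*r)/2 = 3 + (-105*r/2 - I/2 - I*r/2) = 3 - 105*r/2 - I/2 - I*r/2)
v(s, -222) + 14306 = (3 - 105/2*(-222) - ½*(-70) - ½*(-70)*(-222)) + 14306 = (3 + 11655 + 35 - 7770) + 14306 = 3923 + 14306 = 18229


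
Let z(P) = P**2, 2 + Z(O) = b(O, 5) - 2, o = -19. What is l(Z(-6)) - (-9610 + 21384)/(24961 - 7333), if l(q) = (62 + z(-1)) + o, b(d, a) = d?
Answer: 381929/8814 ≈ 43.332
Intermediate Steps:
Z(O) = -4 + O (Z(O) = -2 + (O - 2) = -2 + (-2 + O) = -4 + O)
l(q) = 44 (l(q) = (62 + (-1)**2) - 19 = (62 + 1) - 19 = 63 - 19 = 44)
l(Z(-6)) - (-9610 + 21384)/(24961 - 7333) = 44 - (-9610 + 21384)/(24961 - 7333) = 44 - 11774/17628 = 44 - 1*5887/8814 = 44 - 5887/8814 = 381929/8814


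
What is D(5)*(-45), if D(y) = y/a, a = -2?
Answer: 225/2 ≈ 112.50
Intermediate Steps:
D(y) = -y/2 (D(y) = y/(-2) = y*(-½) = -y/2)
D(5)*(-45) = -½*5*(-45) = -5/2*(-45) = 225/2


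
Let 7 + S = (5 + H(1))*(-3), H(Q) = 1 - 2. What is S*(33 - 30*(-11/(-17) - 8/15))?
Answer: -9557/17 ≈ -562.18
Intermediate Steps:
H(Q) = -1
S = -19 (S = -7 + (5 - 1)*(-3) = -7 + 4*(-3) = -7 - 12 = -19)
S*(33 - 30*(-11/(-17) - 8/15)) = -19*(33 - 30*(-11/(-17) - 8/15)) = -19*(33 - 30*(-11*(-1/17) - 8*1/15)) = -19*(33 - 30*(11/17 - 8/15)) = -19*(33 - 30*29/255) = -19*(33 - 58/17) = -19*503/17 = -9557/17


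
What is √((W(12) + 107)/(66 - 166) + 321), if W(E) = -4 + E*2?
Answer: √31973/10 ≈ 17.881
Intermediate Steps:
W(E) = -4 + 2*E
√((W(12) + 107)/(66 - 166) + 321) = √(((-4 + 2*12) + 107)/(66 - 166) + 321) = √(((-4 + 24) + 107)/(-100) + 321) = √((20 + 107)*(-1/100) + 321) = √(127*(-1/100) + 321) = √(-127/100 + 321) = √(31973/100) = √31973/10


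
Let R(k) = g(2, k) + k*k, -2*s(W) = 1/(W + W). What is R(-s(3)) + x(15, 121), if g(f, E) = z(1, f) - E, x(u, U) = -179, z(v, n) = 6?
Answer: -24923/144 ≈ -173.08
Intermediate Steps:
s(W) = -1/(4*W) (s(W) = -1/(2*(W + W)) = -1/(2*W)/2 = -1/(4*W))
g(f, E) = 6 - E
R(k) = 6 + k² - k (R(k) = (6 - k) + k*k = (6 - k) + k² = 6 + k² - k)
R(-s(3)) + x(15, 121) = (6 + (-(-1)/(4*3))² - (-1)*(-¼/3)) - 179 = (6 + (-(-1)/(4*3))² - (-1)*(-¼*⅓)) - 179 = (6 + (-1*(-1/12))² - (-1)*(-1)/12) - 179 = (6 + (1/12)² - 1*1/12) - 179 = (6 + 1/144 - 1/12) - 179 = 853/144 - 179 = -24923/144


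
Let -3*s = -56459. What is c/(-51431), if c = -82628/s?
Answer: 19068/223364833 ≈ 8.5367e-5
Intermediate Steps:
s = 56459/3 (s = -1/3*(-56459) = 56459/3 ≈ 18820.)
c = -19068/4343 (c = -82628/56459/3 = -82628*3/56459 = -19068/4343 ≈ -4.3905)
c/(-51431) = -19068/4343/(-51431) = -19068/4343*(-1/51431) = 19068/223364833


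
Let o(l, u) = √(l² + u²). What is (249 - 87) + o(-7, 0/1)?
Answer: 169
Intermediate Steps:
(249 - 87) + o(-7, 0/1) = (249 - 87) + √((-7)² + (0/1)²) = 162 + √(49 + (0*1)²) = 162 + √(49 + 0²) = 162 + √(49 + 0) = 162 + √49 = 162 + 7 = 169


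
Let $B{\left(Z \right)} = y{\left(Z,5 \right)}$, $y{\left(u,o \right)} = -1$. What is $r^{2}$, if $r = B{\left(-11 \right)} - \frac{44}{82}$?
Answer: $\frac{3969}{1681} \approx 2.3611$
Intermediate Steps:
$B{\left(Z \right)} = -1$
$r = - \frac{63}{41}$ ($r = -1 - \frac{44}{82} = -1 - \frac{22}{41} = - \frac{63}{41} \approx -1.5366$)
$r^{2} = \left(- \frac{63}{41}\right)^{2} = \frac{3969}{1681}$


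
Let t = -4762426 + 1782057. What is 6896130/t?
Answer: -6896130/2980369 ≈ -2.3139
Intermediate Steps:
t = -2980369
6896130/t = 6896130/(-2980369) = 6896130*(-1/2980369) = -6896130/2980369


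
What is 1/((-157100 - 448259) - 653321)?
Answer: -1/1258680 ≈ -7.9448e-7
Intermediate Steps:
1/((-157100 - 448259) - 653321) = 1/(-605359 - 653321) = 1/(-1258680) = -1/1258680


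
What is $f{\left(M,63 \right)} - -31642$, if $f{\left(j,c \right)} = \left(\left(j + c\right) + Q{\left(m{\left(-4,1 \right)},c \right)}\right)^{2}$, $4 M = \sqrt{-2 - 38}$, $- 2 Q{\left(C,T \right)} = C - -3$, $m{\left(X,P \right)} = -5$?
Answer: $\frac{71471}{2} + 64 i \sqrt{10} \approx 35736.0 + 202.39 i$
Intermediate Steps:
$Q{\left(C,T \right)} = - \frac{3}{2} - \frac{C}{2}$ ($Q{\left(C,T \right)} = - \frac{C - -3}{2} = - \frac{C + 3}{2} = - \frac{3 + C}{2} = - \frac{3}{2} - \frac{C}{2}$)
$M = \frac{i \sqrt{10}}{2}$ ($M = \frac{\sqrt{-2 - 38}}{4} = \frac{\sqrt{-40}}{4} = \frac{2 i \sqrt{10}}{4} = \frac{i \sqrt{10}}{2} \approx 1.5811 i$)
$f{\left(j,c \right)} = \left(1 + c + j\right)^{2}$ ($f{\left(j,c \right)} = \left(\left(j + c\right) - -1\right)^{2} = \left(\left(c + j\right) + \left(- \frac{3}{2} + \frac{5}{2}\right)\right)^{2} = \left(\left(c + j\right) + 1\right)^{2} = \left(1 + c + j\right)^{2}$)
$f{\left(M,63 \right)} - -31642 = \left(1 + 63 + \frac{i \sqrt{10}}{2}\right)^{2} - -31642 = \left(64 + \frac{i \sqrt{10}}{2}\right)^{2} + 31642 = 31642 + \left(64 + \frac{i \sqrt{10}}{2}\right)^{2}$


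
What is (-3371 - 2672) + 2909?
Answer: -3134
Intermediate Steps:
(-3371 - 2672) + 2909 = -6043 + 2909 = -3134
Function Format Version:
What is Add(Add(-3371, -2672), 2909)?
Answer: -3134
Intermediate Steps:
Add(Add(-3371, -2672), 2909) = Add(-6043, 2909) = -3134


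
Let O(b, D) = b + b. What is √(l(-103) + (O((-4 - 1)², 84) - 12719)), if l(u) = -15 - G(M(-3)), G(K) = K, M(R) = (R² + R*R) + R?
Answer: 3*I*√1411 ≈ 112.69*I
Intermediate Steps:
M(R) = R + 2*R² (M(R) = (R² + R²) + R = 2*R² + R = R + 2*R²)
l(u) = -30 (l(u) = -15 - (-3)*(1 + 2*(-3)) = -15 - (-3)*(1 - 6) = -15 - (-3)*(-5) = -15 - 1*15 = -15 - 15 = -30)
O(b, D) = 2*b
√(l(-103) + (O((-4 - 1)², 84) - 12719)) = √(-30 + (2*(-4 - 1)² - 12719)) = √(-30 + (2*(-5)² - 12719)) = √(-30 + (2*25 - 12719)) = √(-30 + (50 - 12719)) = √(-30 - 12669) = √(-12699) = 3*I*√1411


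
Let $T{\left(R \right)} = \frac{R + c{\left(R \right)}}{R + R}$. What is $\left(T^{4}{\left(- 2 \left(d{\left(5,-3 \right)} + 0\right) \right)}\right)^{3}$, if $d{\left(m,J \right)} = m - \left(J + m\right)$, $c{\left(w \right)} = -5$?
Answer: $\frac{3138428376721}{8916100448256} \approx 0.352$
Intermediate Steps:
$d{\left(m,J \right)} = - J$ ($d{\left(m,J \right)} = m - \left(J + m\right) = - J$)
$T{\left(R \right)} = \frac{-5 + R}{2 R}$ ($T{\left(R \right)} = \frac{R - 5}{R + R} = \frac{-5 + R}{2 R}$)
$\left(T^{4}{\left(- 2 \left(d{\left(5,-3 \right)} + 0\right) \right)}\right)^{3} = \left(\left(\frac{-5 - 2 \left(\left(-1\right) \left(-3\right) + 0\right)}{2 \left(- 2 \left(\left(-1\right) \left(-3\right) + 0\right)\right)}\right)^{4}\right)^{3} = \left(\left(\frac{-5 - 2 \left(3 + 0\right)}{2 \left(- 2 \left(3 + 0\right)\right)}\right)^{4}\right)^{3} = \left(\left(\frac{-5 - 6}{2 \left(\left(-2\right) 3\right)}\right)^{4}\right)^{3} = \left(\left(\frac{-5 - 6}{2 \left(-6\right)}\right)^{4}\right)^{3} = \left(\left(\frac{1}{2} \left(- \frac{1}{6}\right) \left(-11\right)\right)^{4}\right)^{3} = \left(\left(\frac{11}{12}\right)^{4}\right)^{3} = \left(\frac{14641}{20736}\right)^{3} = \frac{3138428376721}{8916100448256}$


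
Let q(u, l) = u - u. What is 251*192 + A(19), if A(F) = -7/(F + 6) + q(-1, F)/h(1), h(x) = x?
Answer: 1204793/25 ≈ 48192.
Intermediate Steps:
q(u, l) = 0
A(F) = -7/(6 + F) (A(F) = -7/(F + 6) + 0/1 = -7/(6 + F) + 0*1 = -7/(6 + F) + 0 = -7/(6 + F))
251*192 + A(19) = 251*192 - 7/(6 + 19) = 48192 - 7/25 = 1204793/25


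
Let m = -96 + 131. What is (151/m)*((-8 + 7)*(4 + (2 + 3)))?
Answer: -1359/35 ≈ -38.829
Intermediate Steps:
m = 35
(151/m)*((-8 + 7)*(4 + (2 + 3))) = (151/35)*((-8 + 7)*(4 + (2 + 3))) = (151*(1/35))*(-(4 + 5)) = 151*(-1*9)/35 = (151/35)*(-9) = -1359/35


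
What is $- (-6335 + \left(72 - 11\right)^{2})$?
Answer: $2614$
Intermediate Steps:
$- (-6335 + \left(72 - 11\right)^{2}) = - (-6335 + 61^{2}) = - (-6335 + 3721) = \left(-1\right) \left(-2614\right) = 2614$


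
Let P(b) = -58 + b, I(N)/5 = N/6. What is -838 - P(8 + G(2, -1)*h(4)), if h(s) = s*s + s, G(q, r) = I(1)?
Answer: -2414/3 ≈ -804.67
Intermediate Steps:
I(N) = 5*N/6 (I(N) = 5*(N/6) = 5*N/6)
G(q, r) = 5/6 (G(q, r) = (5/6)*1 = 5/6)
h(s) = s + s**2 (h(s) = s**2 + s = s + s**2)
-838 - P(8 + G(2, -1)*h(4)) = -838 - (-58 + (8 + 5*(4*(1 + 4))/6)) = -838 - (-58 + (8 + 5*(4*5)/6)) = -838 - (-58 + (8 + (5/6)*20)) = -838 - (-58 + (8 + 50/3)) = -838 - (-58 + 74/3) = -838 - 1*(-100/3) = -838 + 100/3 = -2414/3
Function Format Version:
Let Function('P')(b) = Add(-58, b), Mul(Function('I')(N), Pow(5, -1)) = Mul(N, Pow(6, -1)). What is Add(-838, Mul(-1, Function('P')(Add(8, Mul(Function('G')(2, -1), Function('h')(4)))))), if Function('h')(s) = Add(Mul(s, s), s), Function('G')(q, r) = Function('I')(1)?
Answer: Rational(-2414, 3) ≈ -804.67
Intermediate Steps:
Function('I')(N) = Mul(Rational(5, 6), N) (Function('I')(N) = Mul(5, Mul(N, Pow(6, -1))) = Mul(5, Mul(N, Rational(1, 6))) = Mul(5, Mul(Rational(1, 6), N)) = Mul(Rational(5, 6), N))
Function('G')(q, r) = Rational(5, 6) (Function('G')(q, r) = Mul(Rational(5, 6), 1) = Rational(5, 6))
Function('h')(s) = Add(s, Pow(s, 2)) (Function('h')(s) = Add(Pow(s, 2), s) = Add(s, Pow(s, 2)))
Add(-838, Mul(-1, Function('P')(Add(8, Mul(Function('G')(2, -1), Function('h')(4)))))) = Add(-838, Mul(-1, Add(-58, Add(8, Mul(Rational(5, 6), Mul(4, Add(1, 4))))))) = Add(-838, Mul(-1, Add(-58, Add(8, Mul(Rational(5, 6), Mul(4, 5)))))) = Add(-838, Mul(-1, Add(-58, Add(8, Mul(Rational(5, 6), 20))))) = Add(-838, Mul(-1, Add(-58, Add(8, Rational(50, 3))))) = Add(-838, Mul(-1, Add(-58, Rational(74, 3)))) = Add(-838, Mul(-1, Rational(-100, 3))) = Add(-838, Rational(100, 3)) = Rational(-2414, 3)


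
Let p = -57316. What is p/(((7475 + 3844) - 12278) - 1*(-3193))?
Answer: -28658/1117 ≈ -25.656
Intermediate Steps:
p/(((7475 + 3844) - 12278) - 1*(-3193)) = -57316/(((7475 + 3844) - 12278) - 1*(-3193)) = -57316/((11319 - 12278) + 3193) = -57316/(-959 + 3193) = -57316/2234 = -57316*1/2234 = -28658/1117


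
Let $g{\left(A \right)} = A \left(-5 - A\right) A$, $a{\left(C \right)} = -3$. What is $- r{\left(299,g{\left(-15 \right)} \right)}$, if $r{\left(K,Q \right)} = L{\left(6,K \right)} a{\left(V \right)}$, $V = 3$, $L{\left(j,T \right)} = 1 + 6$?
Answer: $21$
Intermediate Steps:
$L{\left(j,T \right)} = 7$
$g{\left(A \right)} = A^{2} \left(-5 - A\right)$
$r{\left(K,Q \right)} = -21$ ($r{\left(K,Q \right)} = 7 \left(-3\right) = -21$)
$- r{\left(299,g{\left(-15 \right)} \right)} = \left(-1\right) \left(-21\right) = 21$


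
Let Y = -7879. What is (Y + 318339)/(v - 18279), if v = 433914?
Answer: 62092/83127 ≈ 0.74695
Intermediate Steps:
(Y + 318339)/(v - 18279) = (-7879 + 318339)/(433914 - 18279) = 310460/415635 = 310460*(1/415635) = 62092/83127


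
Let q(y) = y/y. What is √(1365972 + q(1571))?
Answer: 7*√27877 ≈ 1168.7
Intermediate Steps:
q(y) = 1
√(1365972 + q(1571)) = √(1365972 + 1) = √1365973 = 7*√27877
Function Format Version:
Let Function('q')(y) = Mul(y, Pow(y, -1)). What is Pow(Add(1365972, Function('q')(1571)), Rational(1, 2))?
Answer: Mul(7, Pow(27877, Rational(1, 2))) ≈ 1168.7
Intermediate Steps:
Function('q')(y) = 1
Pow(Add(1365972, Function('q')(1571)), Rational(1, 2)) = Pow(Add(1365972, 1), Rational(1, 2)) = Pow(1365973, Rational(1, 2)) = Mul(7, Pow(27877, Rational(1, 2)))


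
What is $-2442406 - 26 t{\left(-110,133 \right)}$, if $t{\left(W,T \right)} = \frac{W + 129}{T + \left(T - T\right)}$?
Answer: $- \frac{17096868}{7} \approx -2.4424 \cdot 10^{6}$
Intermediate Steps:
$t{\left(W,T \right)} = \frac{129 + W}{T}$ ($t{\left(W,T \right)} = \frac{129 + W}{T + 0} = \frac{129 + W}{T}$)
$-2442406 - 26 t{\left(-110,133 \right)} = -2442406 - 26 \frac{129 - 110}{133} = -2442406 - 26 \cdot \frac{1}{133} \cdot 19 = -2442406 - 26 \cdot \frac{1}{7} = -2442406 - \frac{26}{7} = - \frac{17096868}{7}$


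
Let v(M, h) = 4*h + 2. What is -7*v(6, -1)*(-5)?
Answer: -70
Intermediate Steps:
v(M, h) = 2 + 4*h
-7*v(6, -1)*(-5) = -7*(2 + 4*(-1))*(-5) = -7*(2 - 4)*(-5) = -7*(-2)*(-5) = 14*(-5) = -70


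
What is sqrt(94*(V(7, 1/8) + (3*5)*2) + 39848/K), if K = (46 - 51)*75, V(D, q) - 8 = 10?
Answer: 2*sqrt(6195570)/75 ≈ 66.376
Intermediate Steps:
V(D, q) = 18 (V(D, q) = 8 + 10 = 18)
K = -375 (K = -5*75 = -375)
sqrt(94*(V(7, 1/8) + (3*5)*2) + 39848/K) = sqrt(94*(18 + (3*5)*2) + 39848/(-375)) = sqrt(94*(18 + 15*2) + 39848*(-1/375)) = sqrt(94*(18 + 30) - 39848/375) = sqrt(94*48 - 39848/375) = sqrt(4512 - 39848/375) = sqrt(1652152/375) = 2*sqrt(6195570)/75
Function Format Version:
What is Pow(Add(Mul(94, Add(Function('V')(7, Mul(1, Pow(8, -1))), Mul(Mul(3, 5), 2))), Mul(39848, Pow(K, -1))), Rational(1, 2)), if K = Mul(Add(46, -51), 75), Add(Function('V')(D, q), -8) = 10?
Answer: Mul(Rational(2, 75), Pow(6195570, Rational(1, 2))) ≈ 66.376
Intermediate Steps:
Function('V')(D, q) = 18 (Function('V')(D, q) = Add(8, 10) = 18)
K = -375 (K = Mul(-5, 75) = -375)
Pow(Add(Mul(94, Add(Function('V')(7, Mul(1, Pow(8, -1))), Mul(Mul(3, 5), 2))), Mul(39848, Pow(K, -1))), Rational(1, 2)) = Pow(Add(Mul(94, Add(18, Mul(Mul(3, 5), 2))), Mul(39848, Pow(-375, -1))), Rational(1, 2)) = Pow(Add(Mul(94, Add(18, Mul(15, 2))), Mul(39848, Rational(-1, 375))), Rational(1, 2)) = Pow(Add(Mul(94, Add(18, 30)), Rational(-39848, 375)), Rational(1, 2)) = Pow(Add(Mul(94, 48), Rational(-39848, 375)), Rational(1, 2)) = Pow(Add(4512, Rational(-39848, 375)), Rational(1, 2)) = Pow(Rational(1652152, 375), Rational(1, 2)) = Mul(Rational(2, 75), Pow(6195570, Rational(1, 2)))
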